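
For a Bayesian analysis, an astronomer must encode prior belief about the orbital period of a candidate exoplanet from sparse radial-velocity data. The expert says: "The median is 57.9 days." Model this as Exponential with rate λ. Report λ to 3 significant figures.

λ ≈ 0.012

Exponential median = ln 2 / λ, so λ = ln 2 / 57.9 = 0.012.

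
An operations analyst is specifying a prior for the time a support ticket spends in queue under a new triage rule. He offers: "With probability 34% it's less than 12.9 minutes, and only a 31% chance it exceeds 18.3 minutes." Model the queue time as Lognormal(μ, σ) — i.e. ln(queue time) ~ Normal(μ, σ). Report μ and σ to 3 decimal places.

μ ≈ 2.716, σ ≈ 0.385

If T ~ Lognormal(μ,σ) then ln T ~ Normal(μ,σ), so the p-quantile of ln T is μ + z_p·σ.
ln(12.9) = 2.557 and ln(18.3) = 2.907; z_{0.34} = -0.4125, z_{0.69} = 0.4959.
σ = (2.907 − 2.557)/(0.4959 − (-0.4125)) = 0.385.
μ = 2.557 − (-0.4125)·0.385 = 2.716.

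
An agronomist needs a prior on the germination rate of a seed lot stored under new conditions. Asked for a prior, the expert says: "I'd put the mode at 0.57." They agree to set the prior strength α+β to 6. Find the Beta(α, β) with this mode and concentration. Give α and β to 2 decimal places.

For α,β > 1 the Beta mode is (α−1)/(α+β−2). With α+β = 6, the mode is (α−1)/4.
Set (α−1)/4 = 0.57 → α = 1 + 0.57·4 = 3.28.
β = 6 − α = 2.72.

α = 3.28, β = 2.72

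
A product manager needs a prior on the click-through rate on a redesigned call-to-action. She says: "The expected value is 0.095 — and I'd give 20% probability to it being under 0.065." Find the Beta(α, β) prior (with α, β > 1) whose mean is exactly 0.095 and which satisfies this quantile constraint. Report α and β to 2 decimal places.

α ≈ 6.67, β ≈ 63.53

With mean 0.095 fixed, write α = 0.095s, β = 0.905s where s = α+β.
Need P(θ < 0.065) = 0.2 under Beta(0.095s, 0.905s). Normal approximation: (q−m)/√(m(1−m)/s) ≈ z_{0.2} = -0.842, so s ≈ 0.095·0.905·(-0.842)²/(0.065−0.095)² = 67.7.
At s = 67.7: P(θ<0.065) ≈ 0.206. Adjusting to match 0.2 gives s ≈ 70.20.
So α = 0.095·70.20 ≈ 6.67, β = 0.905·70.20 ≈ 63.53.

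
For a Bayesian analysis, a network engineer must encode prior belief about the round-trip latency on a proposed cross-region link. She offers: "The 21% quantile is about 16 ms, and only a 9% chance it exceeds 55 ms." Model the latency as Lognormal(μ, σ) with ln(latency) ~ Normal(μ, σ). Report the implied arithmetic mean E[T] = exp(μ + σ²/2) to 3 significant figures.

E[T] ≈ 30 ms

If T ~ Lognormal(μ,σ) then ln T ~ Normal(μ,σ), so the p-quantile of ln T is μ + z_p·σ.
ln(16) = 2.773 and ln(55) = 4.007; z_{0.21} = -0.8064, z_{0.91} = 1.341.
σ = (4.007 − 2.773)/(1.341 − (-0.8064)) = 0.575.
μ = 2.773 − (-0.8064)·0.575 = 3.236.
E[T] = exp(μ + σ²/2) = exp(3.236 + 0.1653) = 30 ms.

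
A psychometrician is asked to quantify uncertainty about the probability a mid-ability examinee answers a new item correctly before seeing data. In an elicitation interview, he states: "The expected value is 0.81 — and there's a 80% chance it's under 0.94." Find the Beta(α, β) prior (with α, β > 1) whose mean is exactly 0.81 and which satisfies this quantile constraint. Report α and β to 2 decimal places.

α ≈ 5.02, β ≈ 1.18

With mean 0.81 fixed, write α = 0.81s, β = 0.19s where s = α+β.
Need P(θ < 0.94) = 0.8 under Beta(0.81s, 0.19s). Normal approximation: (q−m)/√(m(1−m)/s) ≈ z_{0.8} = 0.842, so s ≈ 0.81·0.19·(0.842)²/(0.94−0.81)² = 6.5.
At s = 6.5: P(θ<0.94) ≈ 0.807. Adjusting to match 0.8 gives s ≈ 6.20.
So α = 0.81·6.20 ≈ 5.02, β = 0.19·6.20 ≈ 1.18.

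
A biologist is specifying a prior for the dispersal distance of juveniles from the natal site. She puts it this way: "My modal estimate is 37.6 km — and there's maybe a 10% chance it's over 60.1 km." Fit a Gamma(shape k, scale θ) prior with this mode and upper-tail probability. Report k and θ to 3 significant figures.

k ≈ 9.54, θ ≈ 4.4

Gamma(k,θ) with k>1 has mode (k−1)θ, so θ = 37.6/(k−1).
Need P(X < 60.1) = 0.9 with θ tied to k this way. Start at k = 2, θ = 37.6: P(X<60.1) ≈ 0.475.
Too low — raise k to concentrate. Iterating converges to k ≈ 9.54.
Then θ = 37.6/(9.54−1) ≈ 4.4.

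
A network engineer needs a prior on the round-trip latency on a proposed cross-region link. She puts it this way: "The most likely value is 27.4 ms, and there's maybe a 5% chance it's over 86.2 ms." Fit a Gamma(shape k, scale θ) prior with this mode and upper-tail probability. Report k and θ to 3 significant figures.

k ≈ 3, θ ≈ 13.7

Gamma(k,θ) with k>1 has mode (k−1)θ, so θ = 27.4/(k−1).
Need P(X < 86.2) = 0.95 with θ tied to k this way. Start at k = 2, θ = 27.4: P(X<86.2) ≈ 0.822.
Too low — raise k to concentrate. Iterating converges to k ≈ 3.
Then θ = 27.4/(3−1) ≈ 13.7.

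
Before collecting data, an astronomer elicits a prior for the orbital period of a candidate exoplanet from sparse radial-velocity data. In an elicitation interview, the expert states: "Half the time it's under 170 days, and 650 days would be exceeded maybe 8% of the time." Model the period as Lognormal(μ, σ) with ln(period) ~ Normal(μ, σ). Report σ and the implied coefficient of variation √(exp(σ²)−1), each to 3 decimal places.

σ ≈ 0.955, CV ≈ 1.219

If T ~ Lognormal(μ,σ) then ln T ~ Normal(μ,σ), so the p-quantile of ln T is μ + z_p·σ.
ln(170) = 5.136 and ln(650) = 6.477; z_{0.5} = 0, z_{0.92} = 1.405.
σ = (6.477 − 5.136)/(1.405 − (0)) = 0.955.
μ = 5.136 − (0)·0.955 = 5.136.
CV = √(exp(σ²)−1) = √(exp(0.9111)−1) = 1.219.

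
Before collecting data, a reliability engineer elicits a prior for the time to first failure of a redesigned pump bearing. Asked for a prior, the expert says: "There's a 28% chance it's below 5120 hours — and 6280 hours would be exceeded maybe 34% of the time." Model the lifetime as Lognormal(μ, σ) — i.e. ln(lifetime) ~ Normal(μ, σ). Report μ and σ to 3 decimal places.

If T ~ Lognormal(μ,σ) then ln T ~ Normal(μ,σ), so the p-quantile of ln T is μ + z_p·σ.
ln(5120) = 8.541 and ln(6280) = 8.745; z_{0.28} = -0.5828, z_{0.66} = 0.4125.
σ = (8.745 − 8.541)/(0.4125 − (-0.5828)) = 0.205.
μ = 8.541 − (-0.5828)·0.205 = 8.660.

μ ≈ 8.660, σ ≈ 0.205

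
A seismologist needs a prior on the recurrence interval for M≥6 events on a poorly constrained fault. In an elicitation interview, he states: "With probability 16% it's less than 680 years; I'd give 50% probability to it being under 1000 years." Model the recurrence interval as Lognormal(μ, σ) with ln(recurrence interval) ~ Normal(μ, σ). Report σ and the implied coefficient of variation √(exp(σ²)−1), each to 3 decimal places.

σ ≈ 0.388, CV ≈ 0.403

If T ~ Lognormal(μ,σ) then ln T ~ Normal(μ,σ), so the p-quantile of ln T is μ + z_p·σ.
ln(680) = 6.522 and ln(1000) = 6.908; z_{0.16} = -0.9945, z_{0.5} = 0.
σ = (6.908 − 6.522)/(0 − (-0.9945)) = 0.388.
μ = 6.522 − (-0.9945)·0.388 = 6.908.
CV = √(exp(σ²)−1) = √(exp(0.1504)−1) = 0.403.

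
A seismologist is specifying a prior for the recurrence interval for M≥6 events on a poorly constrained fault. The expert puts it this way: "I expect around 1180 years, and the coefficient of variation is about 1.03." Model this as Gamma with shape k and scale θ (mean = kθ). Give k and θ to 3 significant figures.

k ≈ 0.943, θ ≈ 1250

For Gamma(k, scale θ): mean = kθ, variance = kθ², so CV = 1/√k.
CV = 1.03, hence k = 1/CV² = 0.943.
Then θ = mean/k = 1180/0.943 = 1250.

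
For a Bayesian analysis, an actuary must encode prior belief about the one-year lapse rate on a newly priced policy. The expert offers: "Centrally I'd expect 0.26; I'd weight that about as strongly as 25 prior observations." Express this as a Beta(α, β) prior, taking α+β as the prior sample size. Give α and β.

Under the effective-sample-size interpretation, Beta(α, β) has prior mean α/(α+β) and prior sample size α+β.
So α+β = 25 and α/(α+β) = 0.26, giving α = 0.26·25 = 6.5 and β = 25 − 6.5 = 18.5.

α = 6.5, β = 18.5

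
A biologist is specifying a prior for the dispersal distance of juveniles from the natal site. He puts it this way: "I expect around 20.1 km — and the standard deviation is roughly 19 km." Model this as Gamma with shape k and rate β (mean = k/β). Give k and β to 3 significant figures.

k ≈ 1.12, β ≈ 0.0557

For Gamma(k, rate β): mean = k/β, variance = k/β², so CV = 1/√k.
CV = SD/mean = 19/20.1 = 0.9453, hence k = 1/CV² = 1.12.
Then β = k/mean = 1.12/20.1 = 0.0557.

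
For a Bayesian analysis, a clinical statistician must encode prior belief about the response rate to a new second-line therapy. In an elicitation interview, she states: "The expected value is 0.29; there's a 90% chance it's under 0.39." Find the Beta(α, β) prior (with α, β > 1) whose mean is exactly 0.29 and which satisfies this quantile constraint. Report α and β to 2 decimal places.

With mean 0.29 fixed, write α = 0.29s, β = 0.71s where s = α+β.
Need P(θ < 0.39) = 0.9 under Beta(0.29s, 0.71s). Normal approximation: (q−m)/√(m(1−m)/s) ≈ z_{0.9} = 1.28, so s ≈ 0.29·0.71·(1.28)²/(0.39−0.29)² = 33.8.
At s = 33.8: P(θ<0.39) ≈ 0.896. Adjusting to match 0.9 gives s ≈ 35.10.
So α = 0.29·35.10 ≈ 10.18, β = 0.71·35.10 ≈ 24.92.

α ≈ 10.18, β ≈ 24.92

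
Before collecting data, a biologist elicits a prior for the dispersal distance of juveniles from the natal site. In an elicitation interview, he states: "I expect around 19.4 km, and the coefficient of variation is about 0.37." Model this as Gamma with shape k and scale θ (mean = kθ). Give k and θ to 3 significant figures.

For Gamma(k, scale θ): mean = kθ, variance = kθ², so CV = 1/√k.
CV = 0.37, hence k = 1/CV² = 7.3.
Then θ = mean/k = 19.4/7.3 = 2.66.

k ≈ 7.3, θ ≈ 2.66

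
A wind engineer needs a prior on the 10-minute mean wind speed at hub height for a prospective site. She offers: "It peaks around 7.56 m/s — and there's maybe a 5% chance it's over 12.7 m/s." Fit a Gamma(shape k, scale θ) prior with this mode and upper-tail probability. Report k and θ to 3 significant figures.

Gamma(k,θ) with k>1 has mode (k−1)θ, so θ = 7.56/(k−1).
Need P(X < 12.7) = 0.95 with θ tied to k this way. Start at k = 2, θ = 7.56: P(X<12.7) ≈ 0.500.
Too low — raise k to concentrate. Iterating converges to k ≈ 11.4.
Then θ = 7.56/(11.4−1) ≈ 0.728.

k ≈ 11.4, θ ≈ 0.728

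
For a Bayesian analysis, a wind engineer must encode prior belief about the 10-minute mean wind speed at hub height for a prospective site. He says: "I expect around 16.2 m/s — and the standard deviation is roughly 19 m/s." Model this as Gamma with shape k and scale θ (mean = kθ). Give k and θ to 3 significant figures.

For Gamma(k, scale θ): mean = kθ, variance = kθ², so CV = 1/√k.
CV = SD/mean = 19/16.2 = 1.173, hence k = 1/CV² = 0.727.
Then θ = mean/k = 16.2/0.727 = 22.3.

k ≈ 0.727, θ ≈ 22.3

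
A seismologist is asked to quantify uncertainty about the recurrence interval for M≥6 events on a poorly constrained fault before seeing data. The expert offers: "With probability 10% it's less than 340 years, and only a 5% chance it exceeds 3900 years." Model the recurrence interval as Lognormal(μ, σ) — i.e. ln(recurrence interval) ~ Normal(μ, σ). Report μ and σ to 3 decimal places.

μ ≈ 6.897, σ ≈ 0.834

If T ~ Lognormal(μ,σ) then ln T ~ Normal(μ,σ), so the p-quantile of ln T is μ + z_p·σ.
ln(340) = 5.829 and ln(3900) = 8.269; z_{0.1} = -1.282, z_{0.95} = 1.645.
σ = (8.269 − 5.829)/(1.645 − (-1.282)) = 0.834.
μ = 5.829 − (-1.282)·0.834 = 6.897.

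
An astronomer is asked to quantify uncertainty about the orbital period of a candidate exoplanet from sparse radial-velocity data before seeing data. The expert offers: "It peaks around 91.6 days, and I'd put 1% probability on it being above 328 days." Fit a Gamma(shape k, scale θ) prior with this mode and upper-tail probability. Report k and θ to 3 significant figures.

Gamma(k,θ) with k>1 has mode (k−1)θ, so θ = 91.6/(k−1).
Need P(X < 328) = 0.99 with θ tied to k this way. Start at k = 2, θ = 91.6: P(X<328) ≈ 0.872.
Too low — raise k to concentrate. Iterating converges to k ≈ 3.65.
Then θ = 91.6/(3.65−1) ≈ 34.6.

k ≈ 3.65, θ ≈ 34.6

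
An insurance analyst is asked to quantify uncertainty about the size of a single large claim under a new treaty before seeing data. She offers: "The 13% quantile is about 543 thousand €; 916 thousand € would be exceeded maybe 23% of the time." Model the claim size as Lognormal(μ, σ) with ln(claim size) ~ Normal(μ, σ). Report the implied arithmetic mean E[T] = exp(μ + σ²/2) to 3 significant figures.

E[T] ≈ 774 thousand €

If T ~ Lognormal(μ,σ) then ln T ~ Normal(μ,σ), so the p-quantile of ln T is μ + z_p·σ.
ln(543) = 6.297 and ln(916) = 6.82; z_{0.13} = -1.126, z_{0.77} = 0.7388.
σ = (6.82 − 6.297)/(0.7388 − (-1.126)) = 0.280.
μ = 6.297 − (-1.126)·0.280 = 6.613.
E[T] = exp(μ + σ²/2) = exp(6.613 + 0.0393) = 774 thousand €.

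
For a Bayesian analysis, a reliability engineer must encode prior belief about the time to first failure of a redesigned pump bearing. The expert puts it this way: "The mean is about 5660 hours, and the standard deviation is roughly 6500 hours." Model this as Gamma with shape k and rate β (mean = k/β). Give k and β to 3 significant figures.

For Gamma(k, rate β): mean = k/β, variance = k/β², so CV = 1/√k.
CV = SD/mean = 6500/5660 = 1.148, hence k = 1/CV² = 0.758.
Then β = k/mean = 0.758/5660 = 0.000134.

k ≈ 0.758, β ≈ 0.000134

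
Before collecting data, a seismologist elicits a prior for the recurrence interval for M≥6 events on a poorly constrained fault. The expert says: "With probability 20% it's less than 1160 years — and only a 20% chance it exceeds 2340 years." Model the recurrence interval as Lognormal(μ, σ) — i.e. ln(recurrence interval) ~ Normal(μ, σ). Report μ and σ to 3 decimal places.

If T ~ Lognormal(μ,σ) then ln T ~ Normal(μ,σ), so the p-quantile of ln T is μ + z_p·σ.
ln(1160) = 7.056 and ln(2340) = 7.758; z_{0.2} = -0.8416, z_{0.8} = 0.8416.
σ = (7.758 − 7.056)/(0.8416 − (-0.8416)) = 0.417.
μ = 7.056 − (-0.8416)·0.417 = 7.407.

μ ≈ 7.407, σ ≈ 0.417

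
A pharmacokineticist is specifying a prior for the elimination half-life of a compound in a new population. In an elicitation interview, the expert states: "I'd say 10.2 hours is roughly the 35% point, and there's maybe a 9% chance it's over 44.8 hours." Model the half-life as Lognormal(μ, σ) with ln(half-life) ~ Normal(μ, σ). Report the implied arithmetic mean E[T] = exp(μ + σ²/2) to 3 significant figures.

If T ~ Lognormal(μ,σ) then ln T ~ Normal(μ,σ), so the p-quantile of ln T is μ + z_p·σ.
ln(10.2) = 2.322 and ln(44.8) = 3.802; z_{0.35} = -0.3853, z_{0.91} = 1.341.
σ = (3.802 − 2.322)/(1.341 − (-0.3853)) = 0.857.
μ = 2.322 − (-0.3853)·0.857 = 2.653.
E[T] = exp(μ + σ²/2) = exp(2.653 + 0.3675) = 20.5 hours.

E[T] ≈ 20.5 hours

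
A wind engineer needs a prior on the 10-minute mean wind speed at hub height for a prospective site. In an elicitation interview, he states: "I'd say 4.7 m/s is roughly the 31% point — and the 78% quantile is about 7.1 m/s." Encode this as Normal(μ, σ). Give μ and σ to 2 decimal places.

For Normal(μ,σ), the p-quantile is μ + z_p·σ. Here z_{0.31} = -0.4959, z_{0.78} = 0.7722.
So 4.7 = μ − 0.4959σ and 7.1 = μ + 0.7722σ.
Subtracting: σ = (7.1 − 4.7)/(0.7722 − (-0.4959)) = 1.89.
Then μ = 4.7 − (-0.4959)·1.89 = 5.64.

μ = 5.64, σ = 1.89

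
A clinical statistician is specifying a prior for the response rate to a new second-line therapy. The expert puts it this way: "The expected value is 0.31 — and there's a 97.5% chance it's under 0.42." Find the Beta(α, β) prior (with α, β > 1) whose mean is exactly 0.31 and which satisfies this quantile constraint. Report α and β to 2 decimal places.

With mean 0.31 fixed, write α = 0.31s, β = 0.69s where s = α+β.
Need P(θ < 0.42) = 0.975 under Beta(0.31s, 0.69s). Normal approximation: (q−m)/√(m(1−m)/s) ≈ z_{0.975} = 1.96, so s ≈ 0.31·0.69·(1.96)²/(0.42−0.31)² = 67.9.
At s = 67.9: P(θ<0.42) ≈ 0.971. Adjusting to match 0.975 gives s ≈ 72.88.
So α = 0.31·72.88 ≈ 22.59, β = 0.69·72.88 ≈ 50.29.

α ≈ 22.59, β ≈ 50.29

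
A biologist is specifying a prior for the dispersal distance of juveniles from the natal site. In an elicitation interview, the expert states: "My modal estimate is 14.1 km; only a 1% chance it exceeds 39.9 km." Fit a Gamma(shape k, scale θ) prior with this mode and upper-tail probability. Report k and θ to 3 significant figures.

Gamma(k,θ) with k>1 has mode (k−1)θ, so θ = 14.1/(k−1).
Need P(X < 39.9) = 0.99 with θ tied to k this way. Start at k = 2, θ = 14.1: P(X<39.9) ≈ 0.774.
Too low — raise k to concentrate. Iterating converges to k ≈ 5.22.
Then θ = 14.1/(5.22−1) ≈ 3.34.

k ≈ 5.22, θ ≈ 3.34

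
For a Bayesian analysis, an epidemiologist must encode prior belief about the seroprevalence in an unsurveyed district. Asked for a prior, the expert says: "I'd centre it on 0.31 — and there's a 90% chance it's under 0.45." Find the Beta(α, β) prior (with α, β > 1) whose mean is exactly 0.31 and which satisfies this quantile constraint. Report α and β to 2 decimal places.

α ≈ 5.78, β ≈ 12.86

With mean 0.31 fixed, write α = 0.31s, β = 0.69s where s = α+β.
Need P(θ < 0.45) = 0.9 under Beta(0.31s, 0.69s). Normal approximation: (q−m)/√(m(1−m)/s) ≈ z_{0.9} = 1.28, so s ≈ 0.31·0.69·(1.28)²/(0.45−0.31)² = 17.9.
At s = 17.9: P(θ<0.45) ≈ 0.896. Adjusting to match 0.9 gives s ≈ 18.64.
So α = 0.31·18.64 ≈ 5.78, β = 0.69·18.64 ≈ 12.86.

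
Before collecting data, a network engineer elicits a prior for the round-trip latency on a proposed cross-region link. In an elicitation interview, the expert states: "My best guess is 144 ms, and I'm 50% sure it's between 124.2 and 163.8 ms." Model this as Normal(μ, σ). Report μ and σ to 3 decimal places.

A symmetric 50% interval runs μ ± z·σ with z = 0.6745.
Half-width = 19.8, so σ = 19.8/0.6745 = 29.356.
μ is the stated best guess, 144.000.

μ = 144.000, σ = 29.356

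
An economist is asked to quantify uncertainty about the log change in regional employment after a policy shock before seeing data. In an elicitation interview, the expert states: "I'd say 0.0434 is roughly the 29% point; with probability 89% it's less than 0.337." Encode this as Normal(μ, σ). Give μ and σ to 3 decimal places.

The p-quantile of Normal(μ,σ) is μ + z_p·σ, with z_{0.29} = -0.5534 and z_{0.89} = 1.227.
Eliminate σ: μ = (z₂·x₁ − z₁·x₂)/(z₂ − z₁) = (1.227·0.0434 − (-0.5534)·0.337)/1.78 = 0.135.
Then σ = (x₂ − x₁)/(z₂ − z₁) = (0.337 − 0.0434)/1.78 = 0.165.

μ = 0.135, σ = 0.165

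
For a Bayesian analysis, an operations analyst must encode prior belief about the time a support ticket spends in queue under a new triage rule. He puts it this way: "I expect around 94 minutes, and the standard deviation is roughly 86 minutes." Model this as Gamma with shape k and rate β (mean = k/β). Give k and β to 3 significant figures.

For Gamma(k, rate β): mean = k/β, variance = k/β², so CV = 1/√k.
CV = SD/mean = 86/94 = 0.9149, hence k = 1/CV² = 1.19.
Then β = k/mean = 1.19/94 = 0.0127.

k ≈ 1.19, β ≈ 0.0127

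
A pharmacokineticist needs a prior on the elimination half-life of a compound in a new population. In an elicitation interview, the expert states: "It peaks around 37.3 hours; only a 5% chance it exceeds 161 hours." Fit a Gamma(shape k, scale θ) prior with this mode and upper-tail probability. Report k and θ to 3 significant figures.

k ≈ 2.16, θ ≈ 32.2

Gamma(k,θ) with k>1 has mode (k−1)θ, so θ = 37.3/(k−1).
Need P(X < 161) = 0.95 with θ tied to k this way. Start at k = 2, θ = 37.3: P(X<161) ≈ 0.929.
Too low — raise k to concentrate. Iterating converges to k ≈ 2.16.
Then θ = 37.3/(2.16−1) ≈ 32.2.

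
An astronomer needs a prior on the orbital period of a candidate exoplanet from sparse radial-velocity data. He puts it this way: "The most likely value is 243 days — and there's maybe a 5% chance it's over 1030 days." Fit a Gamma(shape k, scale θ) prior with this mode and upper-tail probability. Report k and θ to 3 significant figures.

k ≈ 2.19, θ ≈ 204

Gamma(k,θ) with k>1 has mode (k−1)θ, so θ = 243/(k−1).
Need P(X < 1030) = 0.95 with θ tied to k this way. Start at k = 2, θ = 243: P(X<1030) ≈ 0.924.
Too low — raise k to concentrate. Iterating converges to k ≈ 2.19.
Then θ = 243/(2.19−1) ≈ 204.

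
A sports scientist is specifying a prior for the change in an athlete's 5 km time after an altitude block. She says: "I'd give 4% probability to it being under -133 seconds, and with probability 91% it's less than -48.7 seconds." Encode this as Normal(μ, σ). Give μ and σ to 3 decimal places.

The p-quantile of Normal(μ,σ) is μ + z_p·σ, with z_{0.04} = -1.751 and z_{0.91} = 1.341.
Eliminate σ: μ = (z₂·x₁ − z₁·x₂)/(z₂ − z₁) = (1.341·-133 − (-1.751)·-48.7)/3.091 = -85.261.
Then σ = (x₂ − x₁)/(z₂ − z₁) = (-48.7 − -133)/3.091 = 27.269.

μ = -85.261, σ = 27.269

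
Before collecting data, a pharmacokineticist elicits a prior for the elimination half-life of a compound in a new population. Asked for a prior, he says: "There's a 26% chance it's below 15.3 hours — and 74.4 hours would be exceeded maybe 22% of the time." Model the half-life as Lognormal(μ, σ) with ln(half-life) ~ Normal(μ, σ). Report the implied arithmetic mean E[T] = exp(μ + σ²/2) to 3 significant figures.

E[T] ≈ 58.6 hours

If T ~ Lognormal(μ,σ) then ln T ~ Normal(μ,σ), so the p-quantile of ln T is μ + z_p·σ.
ln(15.3) = 2.728 and ln(74.4) = 4.309; z_{0.26} = -0.6433, z_{0.78} = 0.7722.
σ = (4.309 − 2.728)/(0.7722 − (-0.6433)) = 1.117.
μ = 2.728 − (-0.6433)·1.117 = 3.447.
E[T] = exp(μ + σ²/2) = exp(3.447 + 0.6242) = 58.6 hours.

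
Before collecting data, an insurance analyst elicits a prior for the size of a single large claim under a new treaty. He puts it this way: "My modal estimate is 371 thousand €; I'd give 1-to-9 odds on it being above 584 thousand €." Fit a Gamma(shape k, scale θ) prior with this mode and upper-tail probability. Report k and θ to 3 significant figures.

Gamma(k,θ) with k>1 has mode (k−1)θ, so θ = 371/(k−1).
Need P(X < 584) = 0.9 with θ tied to k this way. Start at k = 2, θ = 371: P(X<584) ≈ 0.467.
Too low — raise k to concentrate. Iterating converges to k ≈ 10.1.
Then θ = 371/(10.1−1) ≈ 40.7.

k ≈ 10.1, θ ≈ 40.7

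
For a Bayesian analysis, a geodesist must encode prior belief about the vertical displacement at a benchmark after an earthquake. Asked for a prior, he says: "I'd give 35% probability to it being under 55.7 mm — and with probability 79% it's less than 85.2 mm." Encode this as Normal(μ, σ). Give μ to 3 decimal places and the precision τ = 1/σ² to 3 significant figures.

The p-quantile of Normal(μ,σ) is μ + z_p·σ, with z_{0.35} = -0.3853 and z_{0.79} = 0.8064.
Eliminate σ: μ = (z₂·x₁ − z₁·x₂)/(z₂ − z₁) = (0.8064·55.7 − (-0.3853)·85.2)/1.192 = 65.238.
Then σ = (x₂ − x₁)/(z₂ − z₁) = (85.2 − 55.7)/1.192 = 24.754.
Precision τ = 1/σ² = 1/24.75² = 0.00163.

μ = 65.238, τ = 0.00163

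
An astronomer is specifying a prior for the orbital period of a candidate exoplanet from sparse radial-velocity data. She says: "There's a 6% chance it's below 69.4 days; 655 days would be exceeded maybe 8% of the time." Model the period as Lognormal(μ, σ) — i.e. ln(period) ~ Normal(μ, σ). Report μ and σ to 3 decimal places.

If T ~ Lognormal(μ,σ) then ln T ~ Normal(μ,σ), so the p-quantile of ln T is μ + z_p·σ.
ln(69.4) = 4.24 and ln(655) = 6.485; z_{0.06} = -1.555, z_{0.92} = 1.405.
σ = (6.485 − 4.24)/(1.405 − (-1.555)) = 0.758.
μ = 4.24 − (-1.555)·0.758 = 5.419.

μ ≈ 5.419, σ ≈ 0.758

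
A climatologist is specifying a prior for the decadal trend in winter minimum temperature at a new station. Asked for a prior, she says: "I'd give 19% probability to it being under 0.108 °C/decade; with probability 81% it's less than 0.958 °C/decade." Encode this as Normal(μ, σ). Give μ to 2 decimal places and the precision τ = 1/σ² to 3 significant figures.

For Normal(μ,σ), the p-quantile is μ + z_p·σ. Here z_{0.19} = -0.8779, z_{0.81} = 0.8779.
So 0.108 = μ − 0.8779σ and 0.958 = μ + 0.8779σ.
Subtracting: σ = (0.958 − 0.108)/(0.8779 − (-0.8779)) = 0.48.
Then μ = 0.108 − (-0.8779)·0.48 = 0.53.
Precision τ = 1/σ² = 1/0.4841² = 4.27.

μ = 0.53, τ = 4.27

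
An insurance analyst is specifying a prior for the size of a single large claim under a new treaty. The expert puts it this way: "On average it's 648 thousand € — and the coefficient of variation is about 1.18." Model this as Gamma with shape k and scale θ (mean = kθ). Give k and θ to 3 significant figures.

For Gamma(k, scale θ): mean = kθ, variance = kθ², so CV = 1/√k.
CV = 1.18, hence k = 1/CV² = 0.718.
Then θ = mean/k = 648/0.718 = 902.

k ≈ 0.718, θ ≈ 902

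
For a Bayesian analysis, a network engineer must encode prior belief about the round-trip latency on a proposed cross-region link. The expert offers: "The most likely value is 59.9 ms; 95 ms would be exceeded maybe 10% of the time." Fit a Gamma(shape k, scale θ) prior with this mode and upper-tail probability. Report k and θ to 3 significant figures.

k ≈ 9.82, θ ≈ 6.79

Gamma(k,θ) with k>1 has mode (k−1)θ, so θ = 59.9/(k−1).
Need P(X < 95) = 0.9 with θ tied to k this way. Start at k = 2, θ = 59.9: P(X<95) ≈ 0.471.
Too low — raise k to concentrate. Iterating converges to k ≈ 9.82.
Then θ = 59.9/(9.82−1) ≈ 6.79.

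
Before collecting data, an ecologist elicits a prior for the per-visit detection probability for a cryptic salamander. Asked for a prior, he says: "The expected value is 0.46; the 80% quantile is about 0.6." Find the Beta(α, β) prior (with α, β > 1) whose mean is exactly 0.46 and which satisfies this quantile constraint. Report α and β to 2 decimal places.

α ≈ 4.14, β ≈ 4.86

With mean 0.46 fixed, write α = 0.46s, β = 0.54s where s = α+β.
Need P(θ < 0.6) = 0.8 under Beta(0.46s, 0.54s). Normal approximation: (q−m)/√(m(1−m)/s) ≈ z_{0.8} = 0.842, so s ≈ 0.46·0.54·(0.842)²/(0.6−0.46)² = 9.0.
At s = 9.0: P(θ<0.6) ≈ 0.800. Adjusting to match 0.8 gives s ≈ 9.00.
So α = 0.46·9.00 ≈ 4.14, β = 0.54·9.00 ≈ 4.86.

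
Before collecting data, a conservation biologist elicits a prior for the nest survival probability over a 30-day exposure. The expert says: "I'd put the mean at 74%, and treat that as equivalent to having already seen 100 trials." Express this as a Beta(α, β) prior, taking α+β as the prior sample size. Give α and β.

Under the effective-sample-size interpretation, Beta(α, β) has prior mean α/(α+β) and prior sample size α+β.
So α+β = 100 and α/(α+β) = 0.74, giving α = 0.74·100 = 74 and β = 100 − 74 = 26.

α = 74, β = 26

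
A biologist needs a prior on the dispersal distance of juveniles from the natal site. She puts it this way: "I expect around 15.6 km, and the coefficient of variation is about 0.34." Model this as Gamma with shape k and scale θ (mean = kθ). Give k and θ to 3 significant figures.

For Gamma(k, scale θ): mean = kθ, variance = kθ², so CV = 1/√k.
CV = 0.34, hence k = 1/CV² = 8.65.
Then θ = mean/k = 15.6/8.65 = 1.8.

k ≈ 8.65, θ ≈ 1.8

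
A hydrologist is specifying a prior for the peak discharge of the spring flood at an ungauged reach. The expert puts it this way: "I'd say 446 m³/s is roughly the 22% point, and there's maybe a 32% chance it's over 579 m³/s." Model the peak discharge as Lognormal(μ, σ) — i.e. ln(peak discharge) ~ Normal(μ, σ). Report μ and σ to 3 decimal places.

If T ~ Lognormal(μ,σ) then ln T ~ Normal(μ,σ), so the p-quantile of ln T is μ + z_p·σ.
ln(446) = 6.1 and ln(579) = 6.361; z_{0.22} = -0.7722, z_{0.68} = 0.4677.
σ = (6.361 − 6.1)/(0.4677 − (-0.7722)) = 0.210.
μ = 6.1 − (-0.7722)·0.210 = 6.263.

μ ≈ 6.263, σ ≈ 0.210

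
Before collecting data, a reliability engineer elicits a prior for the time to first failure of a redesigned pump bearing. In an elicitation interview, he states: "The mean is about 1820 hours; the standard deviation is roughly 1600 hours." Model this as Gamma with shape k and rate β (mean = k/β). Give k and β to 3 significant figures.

k ≈ 1.29, β ≈ 0.000711

For Gamma(k, rate β): mean = k/β, variance = k/β², so CV = 1/√k.
CV = SD/mean = 1600/1820 = 0.8791, hence k = 1/CV² = 1.29.
Then β = k/mean = 1.29/1820 = 0.000711.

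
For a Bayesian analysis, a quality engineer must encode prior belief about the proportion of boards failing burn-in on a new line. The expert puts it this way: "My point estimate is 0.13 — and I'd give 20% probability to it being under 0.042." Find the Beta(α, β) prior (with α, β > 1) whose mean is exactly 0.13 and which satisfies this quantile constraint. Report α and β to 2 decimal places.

With mean 0.13 fixed, write α = 0.13s, β = 0.87s where s = α+β.
Need P(θ < 0.042) = 0.2 under Beta(0.13s, 0.87s). Normal approximation: (q−m)/√(m(1−m)/s) ≈ z_{0.2} = -0.842, so s ≈ 0.13·0.87·(-0.842)²/(0.042−0.13)² = 10.3.
At s = 10.3: P(θ<0.042) ≈ 0.191. Adjusting to match 0.2 gives s ≈ 9.87.
So α = 0.13·9.87 ≈ 1.28, β = 0.87·9.87 ≈ 8.58.

α ≈ 1.28, β ≈ 8.58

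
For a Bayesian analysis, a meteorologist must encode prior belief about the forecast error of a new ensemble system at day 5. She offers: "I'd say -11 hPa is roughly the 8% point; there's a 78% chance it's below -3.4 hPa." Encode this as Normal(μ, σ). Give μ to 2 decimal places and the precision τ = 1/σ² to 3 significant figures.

For Normal(μ,σ), the p-quantile is μ + z_p·σ. Here z_{0.08} = -1.405, z_{0.78} = 0.7722.
So -11 = μ − 1.405σ and -3.4 = μ + 0.7722σ.
Subtracting: σ = (-3.4 − -11)/(0.7722 − (-1.405)) = 3.49.
Then μ = -11 − (-1.405)·3.49 = -6.10.
Precision τ = 1/σ² = 1/3.491² = 0.0821.

μ = -6.10, τ = 0.0821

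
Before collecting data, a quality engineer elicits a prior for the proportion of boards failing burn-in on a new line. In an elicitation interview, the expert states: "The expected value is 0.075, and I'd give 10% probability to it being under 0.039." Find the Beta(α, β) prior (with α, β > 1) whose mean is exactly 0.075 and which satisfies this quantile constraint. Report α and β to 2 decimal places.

With mean 0.075 fixed, write α = 0.075s, β = 0.925s where s = α+β.
Need P(θ < 0.039) = 0.1 under Beta(0.075s, 0.925s). Normal approximation: (q−m)/√(m(1−m)/s) ≈ z_{0.1} = -1.28, so s ≈ 0.075·0.925·(-1.28)²/(0.039−0.075)² = 87.9.
At s = 87.9: P(θ<0.039) ≈ 0.076. Adjusting to match 0.1 gives s ≈ 73.21.
So α = 0.075·73.21 ≈ 5.49, β = 0.925·73.21 ≈ 67.72.

α ≈ 5.49, β ≈ 67.72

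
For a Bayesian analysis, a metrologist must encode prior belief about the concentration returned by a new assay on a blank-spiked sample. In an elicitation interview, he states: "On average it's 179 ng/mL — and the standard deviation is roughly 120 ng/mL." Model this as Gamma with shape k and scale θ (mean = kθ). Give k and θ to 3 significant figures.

For Gamma(k, scale θ): mean = kθ, variance = kθ², so CV = 1/√k.
CV = SD/mean = 120/179 = 0.6704, hence k = 1/CV² = 2.23.
Then θ = mean/k = 179/2.23 = 80.4.

k ≈ 2.23, θ ≈ 80.4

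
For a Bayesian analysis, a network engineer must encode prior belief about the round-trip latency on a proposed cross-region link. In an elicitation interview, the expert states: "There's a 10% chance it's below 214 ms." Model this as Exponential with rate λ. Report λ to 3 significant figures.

P(T < 214.0) = 1 − e^(−λ·214.0) = 0.1, so λ = −ln(1−0.1)/214.0 = −ln(0.9)/214.0 = 0.000492.

λ ≈ 0.000492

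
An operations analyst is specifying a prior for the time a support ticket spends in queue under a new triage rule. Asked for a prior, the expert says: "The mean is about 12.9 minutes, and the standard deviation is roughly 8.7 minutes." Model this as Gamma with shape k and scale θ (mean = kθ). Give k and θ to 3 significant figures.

For Gamma(k, scale θ): mean = kθ, variance = kθ², so CV = 1/√k.
CV = SD/mean = 8.7/12.9 = 0.6744, hence k = 1/CV² = 2.2.
Then θ = mean/k = 12.9/2.2 = 5.87.

k ≈ 2.2, θ ≈ 5.87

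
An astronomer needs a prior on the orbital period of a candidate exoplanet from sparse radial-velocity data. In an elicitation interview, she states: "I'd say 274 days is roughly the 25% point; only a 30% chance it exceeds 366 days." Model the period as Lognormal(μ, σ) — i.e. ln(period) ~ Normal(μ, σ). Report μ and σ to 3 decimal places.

μ ≈ 5.776, σ ≈ 0.241

If T ~ Lognormal(μ,σ) then ln T ~ Normal(μ,σ), so the p-quantile of ln T is μ + z_p·σ.
ln(274) = 5.613 and ln(366) = 5.903; z_{0.25} = -0.6745, z_{0.7} = 0.5244.
σ = (5.903 − 5.613)/(0.5244 − (-0.6745)) = 0.241.
μ = 5.613 − (-0.6745)·0.241 = 5.776.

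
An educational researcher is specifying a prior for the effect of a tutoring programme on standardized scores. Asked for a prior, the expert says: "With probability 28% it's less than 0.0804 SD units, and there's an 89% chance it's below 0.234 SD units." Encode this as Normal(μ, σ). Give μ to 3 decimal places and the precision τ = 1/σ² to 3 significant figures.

μ = 0.130, τ = 139

The p-quantile of Normal(μ,σ) is μ + z_p·σ, with z_{0.28} = -0.5828 and z_{0.89} = 1.227.
Eliminate σ: μ = (z₂·x₁ − z₁·x₂)/(z₂ − z₁) = (1.227·0.0804 − (-0.5828)·0.234)/1.809 = 0.130.
Then σ = (x₂ − x₁)/(z₂ − z₁) = (0.234 − 0.0804)/1.809 = 0.085.
Precision τ = 1/σ² = 1/0.08489² = 139.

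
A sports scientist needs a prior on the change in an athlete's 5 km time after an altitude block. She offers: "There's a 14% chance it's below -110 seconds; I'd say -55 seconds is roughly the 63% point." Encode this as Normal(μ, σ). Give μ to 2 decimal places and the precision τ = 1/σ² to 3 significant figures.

For Normal(μ,σ), the p-quantile is μ + z_p·σ. Here z_{0.14} = -1.08, z_{0.63} = 0.3319.
So -110 = μ − 1.08σ and -55 = μ + 0.3319σ.
Subtracting: σ = (-55 − -110)/(0.3319 − (-1.08)) = 38.95.
Then μ = -110 − (-1.08)·38.95 = -67.92.
Precision τ = 1/σ² = 1/38.95² = 0.000659.

μ = -67.92, τ = 0.000659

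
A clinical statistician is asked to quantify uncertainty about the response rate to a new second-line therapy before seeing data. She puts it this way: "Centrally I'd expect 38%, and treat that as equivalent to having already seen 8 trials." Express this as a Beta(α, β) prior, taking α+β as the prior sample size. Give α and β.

Under the effective-sample-size interpretation, Beta(α, β) has prior mean α/(α+β) and prior sample size α+β.
So α+β = 8 and α/(α+β) = 0.38, giving α = 0.38·8 = 3.04 and β = 8 − 3.04 = 4.96.

α = 3.04, β = 4.96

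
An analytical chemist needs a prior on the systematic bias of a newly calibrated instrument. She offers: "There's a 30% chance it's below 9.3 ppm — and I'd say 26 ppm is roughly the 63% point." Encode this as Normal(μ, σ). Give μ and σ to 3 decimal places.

The p-quantile of Normal(μ,σ) is μ + z_p·σ, with z_{0.3} = -0.5244 and z_{0.63} = 0.3319.
Eliminate σ: μ = (z₂·x₁ − z₁·x₂)/(z₂ − z₁) = (0.3319·9.3 − (-0.5244)·26)/0.8563 = 19.528.
Then σ = (x₂ − x₁)/(z₂ − z₁) = (26 − 9.3)/0.8563 = 19.504.

μ = 19.528, σ = 19.504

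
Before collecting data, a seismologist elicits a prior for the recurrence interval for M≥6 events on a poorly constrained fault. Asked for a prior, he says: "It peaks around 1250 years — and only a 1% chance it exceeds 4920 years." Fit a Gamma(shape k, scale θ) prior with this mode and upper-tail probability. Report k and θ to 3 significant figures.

Gamma(k,θ) with k>1 has mode (k−1)θ, so θ = 1250/(k−1).
Need P(X < 4920) = 0.99 with θ tied to k this way. Start at k = 2, θ = 1250: P(X<4920) ≈ 0.904.
Too low — raise k to concentrate. Iterating converges to k ≈ 3.24.
Then θ = 1250/(3.24−1) ≈ 559.

k ≈ 3.24, θ ≈ 559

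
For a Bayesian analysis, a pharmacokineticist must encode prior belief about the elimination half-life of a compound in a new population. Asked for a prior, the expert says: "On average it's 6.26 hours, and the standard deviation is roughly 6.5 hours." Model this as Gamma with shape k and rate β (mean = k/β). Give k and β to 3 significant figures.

k ≈ 0.928, β ≈ 0.148

For Gamma(k, rate β): mean = k/β, variance = k/β², so CV = 1/√k.
CV = SD/mean = 6.5/6.26 = 1.038, hence k = 1/CV² = 0.928.
Then β = k/mean = 0.928/6.26 = 0.148.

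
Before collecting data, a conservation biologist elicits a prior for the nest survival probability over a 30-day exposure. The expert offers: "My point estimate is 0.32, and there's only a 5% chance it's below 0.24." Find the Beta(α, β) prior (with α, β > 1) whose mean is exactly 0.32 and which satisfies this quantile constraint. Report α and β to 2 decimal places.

With mean 0.32 fixed, write α = 0.32s, β = 0.68s where s = α+β.
Need P(θ < 0.24) = 0.05 under Beta(0.32s, 0.68s). Normal approximation: (q−m)/√(m(1−m)/s) ≈ z_{0.05} = -1.64, so s ≈ 0.32·0.68·(-1.64)²/(0.24−0.32)² = 92.0.
At s = 92.0: P(θ<0.24) ≈ 0.044. Adjusting to match 0.05 gives s ≈ 85.70.
So α = 0.32·85.70 ≈ 27.42, β = 0.68·85.70 ≈ 58.27.

α ≈ 27.42, β ≈ 58.27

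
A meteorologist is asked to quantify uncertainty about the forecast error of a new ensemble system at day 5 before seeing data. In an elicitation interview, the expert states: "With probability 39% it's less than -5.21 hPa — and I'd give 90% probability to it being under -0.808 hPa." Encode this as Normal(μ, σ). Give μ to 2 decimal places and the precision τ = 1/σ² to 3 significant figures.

The p-quantile of Normal(μ,σ) is μ + z_p·σ, with z_{0.39} = -0.2793 and z_{0.9} = 1.282.
Eliminate σ: μ = (z₂·x₁ − z₁·x₂)/(z₂ − z₁) = (1.282·-5.21 − (-0.2793)·-0.808)/1.561 = -4.42.
Then σ = (x₂ − x₁)/(z₂ − z₁) = (-0.808 − -5.21)/1.561 = 2.82.
Precision τ = 1/σ² = 1/2.82² = 0.126.

μ = -4.42, τ = 0.126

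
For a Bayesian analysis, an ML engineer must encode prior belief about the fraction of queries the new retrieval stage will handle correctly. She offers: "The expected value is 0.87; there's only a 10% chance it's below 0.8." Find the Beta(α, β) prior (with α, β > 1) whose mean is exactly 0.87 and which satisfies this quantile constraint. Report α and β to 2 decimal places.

α ≈ 35.51, β ≈ 5.31

With mean 0.87 fixed, write α = 0.87s, β = 0.13s where s = α+β.
Need P(θ < 0.8) = 0.1 under Beta(0.87s, 0.13s). Normal approximation: (q−m)/√(m(1−m)/s) ≈ z_{0.1} = -1.28, so s ≈ 0.87·0.13·(-1.28)²/(0.8−0.87)² = 37.9.
At s = 37.9: P(θ<0.8) ≈ 0.107. Adjusting to match 0.1 gives s ≈ 40.82.
So α = 0.87·40.82 ≈ 35.51, β = 0.13·40.82 ≈ 5.31.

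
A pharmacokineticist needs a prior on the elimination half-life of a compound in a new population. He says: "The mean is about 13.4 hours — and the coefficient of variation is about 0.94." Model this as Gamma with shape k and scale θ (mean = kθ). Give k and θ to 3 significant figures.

For Gamma(k, scale θ): mean = kθ, variance = kθ², so CV = 1/√k.
CV = 0.94, hence k = 1/CV² = 1.13.
Then θ = mean/k = 13.4/1.13 = 11.8.

k ≈ 1.13, θ ≈ 11.8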